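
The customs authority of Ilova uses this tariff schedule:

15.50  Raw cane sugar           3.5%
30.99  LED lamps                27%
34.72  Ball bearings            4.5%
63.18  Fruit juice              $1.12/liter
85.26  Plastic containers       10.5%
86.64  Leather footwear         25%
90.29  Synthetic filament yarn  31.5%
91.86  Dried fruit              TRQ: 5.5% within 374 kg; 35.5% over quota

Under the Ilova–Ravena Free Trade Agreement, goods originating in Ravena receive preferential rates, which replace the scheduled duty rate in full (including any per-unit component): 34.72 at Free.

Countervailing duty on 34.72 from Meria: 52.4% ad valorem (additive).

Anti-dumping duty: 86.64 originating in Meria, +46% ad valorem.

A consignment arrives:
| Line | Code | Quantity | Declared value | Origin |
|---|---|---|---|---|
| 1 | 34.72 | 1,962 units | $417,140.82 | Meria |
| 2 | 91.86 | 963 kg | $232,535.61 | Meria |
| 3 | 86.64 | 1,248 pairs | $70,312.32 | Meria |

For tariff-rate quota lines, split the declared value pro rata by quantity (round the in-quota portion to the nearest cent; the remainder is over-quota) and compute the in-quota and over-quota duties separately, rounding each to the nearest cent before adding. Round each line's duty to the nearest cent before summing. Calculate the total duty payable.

$342,732.09

Line 1 (34.72, Meria, 1,962 units, $417,140.82):
Base rate for 34.72 is 4.5%.
34.72 has an FTA preferential rate, but origin Meria is not Ravena; base rate stands.
Additional duty on 34.72 from Meria: +52.4%. Applied ad valorem rate: 4.5% + 52.4% = 56.9%.
Duty = $417,140.82 × 56.9% = $237,353.13.
Line 2 (91.86, Meria, 963 kg, $232,535.61):
Code 91.86 is under a tariff-rate quota (threshold 374 kg). In-quota: 374 kg at 5.5%; over-quota: 589 kg at 35.5%.
Pro-rata value split: in-quota = $232,535.61 × 374/963 = $90,309.78; over-quota = $232,535.61 − $90,309.78 = $142,225.83.
In-quota duty = $90,309.78 × 5.5% = $4,967.04. Over-quota duty = $142,225.83 × 35.5% = $50,490.17.
Line duty = $4,967.04 + $50,490.17 = $55,457.21.
Line 3 (86.64, Meria, 1,248 pairs, $70,312.32):
Base rate for 86.64 is 25%.
Additional duty on 86.64 from Meria: +46%. Applied ad valorem rate: 25% + 46% = 71%.
Duty = $70,312.32 × 71% = $49,921.75.
Total = $237,353.13 + $55,457.21 + $49,921.75 = $342,732.09.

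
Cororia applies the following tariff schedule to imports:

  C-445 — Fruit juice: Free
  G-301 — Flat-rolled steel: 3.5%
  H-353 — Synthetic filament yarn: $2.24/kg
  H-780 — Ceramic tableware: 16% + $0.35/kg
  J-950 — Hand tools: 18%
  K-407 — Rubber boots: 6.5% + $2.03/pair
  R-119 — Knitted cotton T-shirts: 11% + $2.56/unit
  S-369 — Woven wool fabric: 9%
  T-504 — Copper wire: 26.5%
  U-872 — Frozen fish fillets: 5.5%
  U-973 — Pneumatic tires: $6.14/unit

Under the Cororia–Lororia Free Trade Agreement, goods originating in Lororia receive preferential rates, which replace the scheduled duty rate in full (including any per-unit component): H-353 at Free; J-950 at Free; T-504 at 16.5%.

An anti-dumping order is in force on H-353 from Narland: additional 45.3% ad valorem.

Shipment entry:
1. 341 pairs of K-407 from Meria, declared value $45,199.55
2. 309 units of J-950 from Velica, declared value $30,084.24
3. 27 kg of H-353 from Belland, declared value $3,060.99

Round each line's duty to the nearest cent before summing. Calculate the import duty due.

$9,105.84

Line 1 (K-407, Meria, 341 pairs, $45,199.55):
Base rate for K-407 is 6.5% + $2.03/pair.
Duty = $45,199.55 × 6.5% + 341 × $2.03 = $3,630.20.
Line 2 (J-950, Velica, 309 units, $30,084.24):
Base rate for J-950 is 18%.
J-950 has an FTA preferential rate, but origin Velica is not Lororia; base rate stands.
Duty = $30,084.24 × 18% = $5,415.16.
Line 3 (H-353, Belland, 27 kg, $3,060.99):
Base rate for H-353 is $2.24/kg.
H-353 has an FTA preferential rate, but origin Belland is not Lororia; base rate stands.
The additional-duty order on H-353 targets Narland, not Belland; it does not apply.
Duty = 27 × $2.24 = $60.48.
Total = $3,630.20 + $5,415.16 + $60.48 = $9,105.84.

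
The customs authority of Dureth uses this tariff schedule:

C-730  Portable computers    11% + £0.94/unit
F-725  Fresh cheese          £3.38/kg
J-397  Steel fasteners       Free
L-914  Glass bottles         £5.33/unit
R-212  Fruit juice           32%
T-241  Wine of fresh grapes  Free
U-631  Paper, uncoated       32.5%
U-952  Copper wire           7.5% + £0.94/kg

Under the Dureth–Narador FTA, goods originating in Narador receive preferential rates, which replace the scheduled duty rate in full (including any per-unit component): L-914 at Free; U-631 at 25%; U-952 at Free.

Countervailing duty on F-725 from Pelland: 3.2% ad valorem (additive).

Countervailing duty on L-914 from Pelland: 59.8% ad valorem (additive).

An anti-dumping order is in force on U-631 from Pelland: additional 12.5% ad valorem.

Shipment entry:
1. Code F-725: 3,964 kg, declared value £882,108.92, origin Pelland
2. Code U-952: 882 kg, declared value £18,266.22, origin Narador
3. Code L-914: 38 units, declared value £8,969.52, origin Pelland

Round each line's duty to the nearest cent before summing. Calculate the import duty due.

£47,192.12

Line 1 (F-725, Pelland, 3,964 kg, £882,108.92):
Base rate for F-725 is £3.38/kg.
Additional duty on F-725 from Pelland: +3.2% ad valorem. Applied ad valorem rate = 3.2%.
Duty = £882,108.92 × 3.2% + 3,964 × £3.38 = £41,625.81.
Line 2 (U-952, Narador, 882 kg, £18,266.22):
Base rate for U-952 is 7.5% + £0.94/kg.
Origin Narador qualifies under the Dureth–Narador agreement and U-952 is covered: preferential rate Free applies instead.
Duty = £18,266.22 × 0% = £0.00.
Line 3 (L-914, Pelland, 38 units, £8,969.52):
Base rate for L-914 is £5.33/unit.
L-914 has an FTA preferential rate, but origin Pelland is not Narador; base rate stands.
Additional duty on L-914 from Pelland: +59.8% ad valorem. Applied ad valorem rate = 59.8%.
Duty = £8,969.52 × 59.8% + 38 × £5.33 = £5,566.31.
Total = £41,625.81 + £0.00 + £5,566.31 = £47,192.12.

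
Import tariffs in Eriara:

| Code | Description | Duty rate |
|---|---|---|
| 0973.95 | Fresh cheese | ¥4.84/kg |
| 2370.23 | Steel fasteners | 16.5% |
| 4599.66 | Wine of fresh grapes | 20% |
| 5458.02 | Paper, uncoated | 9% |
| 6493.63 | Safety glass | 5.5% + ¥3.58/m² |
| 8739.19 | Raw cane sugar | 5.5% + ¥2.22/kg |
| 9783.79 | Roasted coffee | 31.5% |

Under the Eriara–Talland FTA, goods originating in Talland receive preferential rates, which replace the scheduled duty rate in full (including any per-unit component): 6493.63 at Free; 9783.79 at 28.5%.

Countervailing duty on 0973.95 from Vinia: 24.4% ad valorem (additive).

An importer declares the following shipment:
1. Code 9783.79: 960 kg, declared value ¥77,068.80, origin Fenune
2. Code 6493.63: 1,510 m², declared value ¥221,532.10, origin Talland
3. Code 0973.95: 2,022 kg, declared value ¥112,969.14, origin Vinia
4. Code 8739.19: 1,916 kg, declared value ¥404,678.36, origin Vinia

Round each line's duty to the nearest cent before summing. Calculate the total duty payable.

¥88,138.45

Line 1 (9783.79, Fenune, 960 kg, ¥77,068.80):
Base rate for 9783.79 is 31.5%.
9783.79 has an FTA preferential rate, but origin Fenune is not Talland; base rate stands.
Duty = ¥77,068.80 × 31.5% = ¥24,276.67.
Line 2 (6493.63, Talland, 1,510 m², ¥221,532.10):
Base rate for 6493.63 is 5.5% + ¥3.58/m².
Origin Talland qualifies under the Eriara–Talland agreement and 6493.63 is covered: preferential rate Free applies instead.
Duty = ¥221,532.10 × 0% = ¥0.00.
Line 3 (0973.95, Vinia, 2,022 kg, ¥112,969.14):
Base rate for 0973.95 is ¥4.84/kg.
Additional duty on 0973.95 from Vinia: +24.4% ad valorem. Applied ad valorem rate = 24.4%.
Duty = ¥112,969.14 × 24.4% + 2,022 × ¥4.84 = ¥37,350.95.
Line 4 (8739.19, Vinia, 1,916 kg, ¥404,678.36):
Base rate for 8739.19 is 5.5% + ¥2.22/kg.
Duty = ¥404,678.36 × 5.5% + 1,916 × ¥2.22 = ¥26,510.83.
Total = ¥24,276.67 + ¥0.00 + ¥37,350.95 + ¥26,510.83 = ¥88,138.45.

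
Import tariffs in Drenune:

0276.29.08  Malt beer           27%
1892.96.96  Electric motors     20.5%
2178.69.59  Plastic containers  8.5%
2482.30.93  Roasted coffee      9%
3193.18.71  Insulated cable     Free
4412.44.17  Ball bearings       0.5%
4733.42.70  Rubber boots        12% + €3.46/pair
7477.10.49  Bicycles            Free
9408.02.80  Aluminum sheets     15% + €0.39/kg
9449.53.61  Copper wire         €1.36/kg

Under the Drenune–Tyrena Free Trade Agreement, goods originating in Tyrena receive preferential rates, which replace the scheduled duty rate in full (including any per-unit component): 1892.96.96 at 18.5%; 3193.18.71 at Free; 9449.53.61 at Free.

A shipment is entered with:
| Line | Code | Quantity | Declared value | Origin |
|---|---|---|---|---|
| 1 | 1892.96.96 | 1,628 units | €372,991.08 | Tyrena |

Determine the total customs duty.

€69,003.35

Line 1 (1892.96.96, Tyrena, 1,628 units, €372,991.08):
Base rate for 1892.96.96 is 20.5%.
Origin Tyrena qualifies under the Drenune–Tyrena agreement and 1892.96.96 is covered: preferential rate 18.5% applies instead.
Duty = €372,991.08 × 18.5% = €69,003.35.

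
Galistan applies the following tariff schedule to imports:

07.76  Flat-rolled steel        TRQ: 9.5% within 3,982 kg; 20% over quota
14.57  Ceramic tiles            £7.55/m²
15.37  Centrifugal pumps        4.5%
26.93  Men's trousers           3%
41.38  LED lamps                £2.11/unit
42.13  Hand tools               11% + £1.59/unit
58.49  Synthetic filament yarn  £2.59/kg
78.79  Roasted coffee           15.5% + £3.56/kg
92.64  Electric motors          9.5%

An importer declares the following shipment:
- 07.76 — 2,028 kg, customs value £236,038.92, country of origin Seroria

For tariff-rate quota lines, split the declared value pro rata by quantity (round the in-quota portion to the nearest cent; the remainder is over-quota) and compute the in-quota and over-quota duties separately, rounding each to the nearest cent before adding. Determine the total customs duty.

£22,423.70

Line 1 (07.76, Seroria, 2,028 kg, £236,038.92):
Code 07.76 is under a tariff-rate quota (threshold 3,982 kg). Quantity 2,028 kg is within the quota, so the in-quota rate 9.5% applies to the full value.
Duty = £236,038.92 × 9.5% = £22,423.70.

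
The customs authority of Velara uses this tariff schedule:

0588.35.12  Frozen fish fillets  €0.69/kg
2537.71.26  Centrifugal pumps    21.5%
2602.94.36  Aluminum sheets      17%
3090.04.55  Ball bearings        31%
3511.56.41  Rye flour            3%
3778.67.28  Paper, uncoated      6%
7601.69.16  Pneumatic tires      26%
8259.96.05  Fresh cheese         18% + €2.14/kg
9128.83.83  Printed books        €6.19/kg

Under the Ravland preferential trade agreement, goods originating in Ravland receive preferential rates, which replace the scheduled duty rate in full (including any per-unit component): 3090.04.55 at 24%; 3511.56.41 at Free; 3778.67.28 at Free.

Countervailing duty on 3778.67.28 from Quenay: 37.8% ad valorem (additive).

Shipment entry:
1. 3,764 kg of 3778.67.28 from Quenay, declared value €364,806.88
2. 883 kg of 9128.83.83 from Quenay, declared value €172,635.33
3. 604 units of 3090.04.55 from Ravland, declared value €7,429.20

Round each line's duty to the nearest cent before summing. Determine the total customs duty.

Line 1 (3778.67.28, Quenay, 3,764 kg, €364,806.88):
Base rate for 3778.67.28 is 6%.
3778.67.28 has an FTA preferential rate, but origin Quenay is not Ravland; base rate stands.
Additional duty on 3778.67.28 from Quenay: +37.8%. Applied ad valorem rate: 6% + 37.8% = 43.8%.
Duty = €364,806.88 × 43.8% = €159,785.41.
Line 2 (9128.83.83, Quenay, 883 kg, €172,635.33):
Base rate for 9128.83.83 is €6.19/kg.
Duty = 883 × €6.19 = €5,465.77.
Line 3 (3090.04.55, Ravland, 604 units, €7,429.20):
Base rate for 3090.04.55 is 31%.
Origin Ravland qualifies under the Velara–Ravland agreement and 3090.04.55 is covered: preferential rate 24% applies instead.
Duty = €7,429.20 × 24% = €1,783.01.
Total = €159,785.41 + €5,465.77 + €1,783.01 = €167,034.19.

€167,034.19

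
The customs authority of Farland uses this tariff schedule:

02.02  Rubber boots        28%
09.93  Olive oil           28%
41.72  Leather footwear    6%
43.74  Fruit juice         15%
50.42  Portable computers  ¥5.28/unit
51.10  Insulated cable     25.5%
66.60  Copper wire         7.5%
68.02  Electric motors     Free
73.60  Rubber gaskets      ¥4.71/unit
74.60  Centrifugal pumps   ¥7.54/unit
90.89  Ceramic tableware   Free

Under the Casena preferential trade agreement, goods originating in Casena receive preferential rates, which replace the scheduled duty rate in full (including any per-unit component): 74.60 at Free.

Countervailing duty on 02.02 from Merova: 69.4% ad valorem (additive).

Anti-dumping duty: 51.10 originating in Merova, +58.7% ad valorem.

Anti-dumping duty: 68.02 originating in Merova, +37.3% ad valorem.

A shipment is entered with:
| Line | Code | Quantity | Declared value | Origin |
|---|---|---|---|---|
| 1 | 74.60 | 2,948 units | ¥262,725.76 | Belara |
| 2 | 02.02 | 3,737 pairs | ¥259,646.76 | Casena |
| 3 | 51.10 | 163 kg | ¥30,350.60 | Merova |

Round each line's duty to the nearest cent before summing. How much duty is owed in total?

Line 1 (74.60, Belara, 2,948 units, ¥262,725.76):
Base rate for 74.60 is ¥7.54/unit.
74.60 has an FTA preferential rate, but origin Belara is not Casena; base rate stands.
Duty = 2,948 × ¥7.54 = ¥22,227.92.
Line 2 (02.02, Casena, 3,737 pairs, ¥259,646.76):
Base rate for 02.02 is 28%.
Origin Casena is the FTA partner but 02.02 is not on the preference list; base rate stands.
The additional-duty order on 02.02 targets Merova, not Casena; it does not apply.
Duty = ¥259,646.76 × 28% = ¥72,701.09.
Line 3 (51.10, Merova, 163 kg, ¥30,350.60):
Base rate for 51.10 is 25.5%.
Additional duty on 51.10 from Merova: +58.7%. Applied ad valorem rate: 25.5% + 58.7% = 84.2%.
Duty = ¥30,350.60 × 84.2% = ¥25,555.21.
Total = ¥22,227.92 + ¥72,701.09 + ¥25,555.21 = ¥120,484.22.

¥120,484.22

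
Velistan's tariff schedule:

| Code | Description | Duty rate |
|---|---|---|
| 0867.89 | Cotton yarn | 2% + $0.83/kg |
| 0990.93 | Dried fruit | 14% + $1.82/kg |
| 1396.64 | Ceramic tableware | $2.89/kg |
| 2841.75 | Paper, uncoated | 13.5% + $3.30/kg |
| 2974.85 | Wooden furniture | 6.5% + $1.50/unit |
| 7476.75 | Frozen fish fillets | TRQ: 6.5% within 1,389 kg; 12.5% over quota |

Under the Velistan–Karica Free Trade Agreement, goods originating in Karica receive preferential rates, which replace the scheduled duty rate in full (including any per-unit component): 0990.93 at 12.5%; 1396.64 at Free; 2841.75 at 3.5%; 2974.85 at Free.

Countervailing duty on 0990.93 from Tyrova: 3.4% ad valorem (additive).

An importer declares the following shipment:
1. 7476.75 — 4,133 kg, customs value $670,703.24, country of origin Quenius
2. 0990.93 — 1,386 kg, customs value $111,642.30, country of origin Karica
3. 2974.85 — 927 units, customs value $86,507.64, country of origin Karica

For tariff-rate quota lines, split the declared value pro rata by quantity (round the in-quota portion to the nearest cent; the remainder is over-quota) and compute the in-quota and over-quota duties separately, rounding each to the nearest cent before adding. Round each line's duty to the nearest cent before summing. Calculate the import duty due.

$84,268.78

Line 1 (7476.75, Quenius, 4,133 kg, $670,703.24):
Code 7476.75 is under a tariff-rate quota (threshold 1,389 kg). In-quota: 1,389 kg at 6.5%; over-quota: 2,744 kg at 12.5%.
Pro-rata value split: in-quota = $670,703.24 × 1,389/4,133 = $225,406.92; over-quota = $670,703.24 − $225,406.92 = $445,296.32.
In-quota duty = $225,406.92 × 6.5% = $14,651.45. Over-quota duty = $445,296.32 × 12.5% = $55,662.04.
Line duty = $14,651.45 + $55,662.04 = $70,313.49.
Line 2 (0990.93, Karica, 1,386 kg, $111,642.30):
Base rate for 0990.93 is 14% + $1.82/kg.
Origin Karica qualifies under the Velistan–Karica agreement and 0990.93 is covered: preferential rate 12.5% applies instead.
The additional-duty order on 0990.93 targets Tyrova, not Karica; it does not apply.
Duty = $111,642.30 × 12.5% = $13,955.29.
Line 3 (2974.85, Karica, 927 units, $86,507.64):
Base rate for 2974.85 is 6.5% + $1.50/unit.
Origin Karica qualifies under the Velistan–Karica agreement and 2974.85 is covered: preferential rate Free applies instead.
Duty = $86,507.64 × 0% = $0.00.
Total = $70,313.49 + $13,955.29 + $0.00 = $84,268.78.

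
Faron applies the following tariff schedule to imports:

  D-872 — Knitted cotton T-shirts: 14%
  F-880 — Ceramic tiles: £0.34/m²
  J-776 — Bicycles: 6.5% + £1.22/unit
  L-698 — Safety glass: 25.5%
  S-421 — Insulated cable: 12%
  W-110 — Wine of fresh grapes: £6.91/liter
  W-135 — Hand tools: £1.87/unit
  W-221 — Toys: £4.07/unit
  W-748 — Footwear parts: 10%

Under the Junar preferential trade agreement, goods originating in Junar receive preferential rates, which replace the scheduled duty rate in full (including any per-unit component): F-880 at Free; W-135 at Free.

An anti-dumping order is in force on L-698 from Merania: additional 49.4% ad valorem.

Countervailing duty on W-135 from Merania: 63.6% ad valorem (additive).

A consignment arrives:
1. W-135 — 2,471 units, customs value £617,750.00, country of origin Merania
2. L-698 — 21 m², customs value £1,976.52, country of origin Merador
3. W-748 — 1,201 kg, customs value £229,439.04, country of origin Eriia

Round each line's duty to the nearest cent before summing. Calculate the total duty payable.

Line 1 (W-135, Merania, 2,471 units, £617,750.00):
Base rate for W-135 is £1.87/unit.
W-135 has an FTA preferential rate, but origin Merania is not Junar; base rate stands.
Additional duty on W-135 from Merania: +63.6% ad valorem. Applied ad valorem rate = 63.6%.
Duty = £617,750.00 × 63.6% + 2,471 × £1.87 = £397,509.77.
Line 2 (L-698, Merador, 21 m², £1,976.52):
Base rate for L-698 is 25.5%.
The additional-duty order on L-698 targets Merania, not Merador; it does not apply.
Duty = £1,976.52 × 25.5% = £504.01.
Line 3 (W-748, Eriia, 1,201 kg, £229,439.04):
Base rate for W-748 is 10%.
Duty = £229,439.04 × 10% = £22,943.90.
Total = £397,509.77 + £504.01 + £22,943.90 = £420,957.68.

£420,957.68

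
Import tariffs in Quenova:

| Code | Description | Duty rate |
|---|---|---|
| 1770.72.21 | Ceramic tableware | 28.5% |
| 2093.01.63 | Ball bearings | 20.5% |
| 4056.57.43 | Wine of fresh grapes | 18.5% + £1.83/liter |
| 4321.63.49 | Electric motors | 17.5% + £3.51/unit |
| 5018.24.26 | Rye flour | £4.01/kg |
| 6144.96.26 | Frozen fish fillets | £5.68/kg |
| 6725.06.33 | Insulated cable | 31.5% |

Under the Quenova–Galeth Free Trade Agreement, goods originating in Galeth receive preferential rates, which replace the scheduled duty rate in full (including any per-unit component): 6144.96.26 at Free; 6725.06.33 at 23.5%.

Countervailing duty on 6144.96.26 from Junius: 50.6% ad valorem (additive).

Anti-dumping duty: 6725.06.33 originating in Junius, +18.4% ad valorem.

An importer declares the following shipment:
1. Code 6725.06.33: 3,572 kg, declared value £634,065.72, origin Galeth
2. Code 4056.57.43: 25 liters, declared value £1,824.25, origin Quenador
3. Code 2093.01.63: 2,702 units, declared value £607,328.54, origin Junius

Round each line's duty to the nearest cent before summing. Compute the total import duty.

Line 1 (6725.06.33, Galeth, 3,572 kg, £634,065.72):
Base rate for 6725.06.33 is 31.5%.
Origin Galeth qualifies under the Quenova–Galeth agreement and 6725.06.33 is covered: preferential rate 23.5% applies instead.
The additional-duty order on 6725.06.33 targets Junius, not Galeth; it does not apply.
Duty = £634,065.72 × 23.5% = £149,005.44.
Line 2 (4056.57.43, Quenador, 25 liters, £1,824.25):
Base rate for 4056.57.43 is 18.5% + £1.83/liter.
Duty = £1,824.25 × 18.5% + 25 × £1.83 = £383.24.
Line 3 (2093.01.63, Junius, 2,702 units, £607,328.54):
Base rate for 2093.01.63 is 20.5%.
Duty = £607,328.54 × 20.5% = £124,502.35.
Total = £149,005.44 + £383.24 + £124,502.35 = £273,891.03.

£273,891.03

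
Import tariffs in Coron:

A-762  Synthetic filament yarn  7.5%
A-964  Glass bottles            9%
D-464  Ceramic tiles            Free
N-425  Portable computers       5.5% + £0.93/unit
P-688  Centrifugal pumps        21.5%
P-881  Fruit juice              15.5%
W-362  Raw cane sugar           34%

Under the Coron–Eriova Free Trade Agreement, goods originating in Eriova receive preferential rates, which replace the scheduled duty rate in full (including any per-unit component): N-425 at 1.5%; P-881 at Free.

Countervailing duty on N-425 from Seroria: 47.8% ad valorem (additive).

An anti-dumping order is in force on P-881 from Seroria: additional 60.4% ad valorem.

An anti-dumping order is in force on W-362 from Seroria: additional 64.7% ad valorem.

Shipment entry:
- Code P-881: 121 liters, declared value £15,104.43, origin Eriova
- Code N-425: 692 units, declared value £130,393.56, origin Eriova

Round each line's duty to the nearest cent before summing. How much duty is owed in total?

Line 1 (P-881, Eriova, 121 liters, £15,104.43):
Base rate for P-881 is 15.5%.
Origin Eriova qualifies under the Coron–Eriova agreement and P-881 is covered: preferential rate Free applies instead.
The additional-duty order on P-881 targets Seroria, not Eriova; it does not apply.
Duty = £15,104.43 × 0% = £0.00.
Line 2 (N-425, Eriova, 692 units, £130,393.56):
Base rate for N-425 is 5.5% + £0.93/unit.
Origin Eriova qualifies under the Coron–Eriova agreement and N-425 is covered: preferential rate 1.5% applies instead.
The additional-duty order on N-425 targets Seroria, not Eriova; it does not apply.
Duty = £130,393.56 × 1.5% = £1,955.90.
Total = £0.00 + £1,955.90 = £1,955.90.

£1,955.90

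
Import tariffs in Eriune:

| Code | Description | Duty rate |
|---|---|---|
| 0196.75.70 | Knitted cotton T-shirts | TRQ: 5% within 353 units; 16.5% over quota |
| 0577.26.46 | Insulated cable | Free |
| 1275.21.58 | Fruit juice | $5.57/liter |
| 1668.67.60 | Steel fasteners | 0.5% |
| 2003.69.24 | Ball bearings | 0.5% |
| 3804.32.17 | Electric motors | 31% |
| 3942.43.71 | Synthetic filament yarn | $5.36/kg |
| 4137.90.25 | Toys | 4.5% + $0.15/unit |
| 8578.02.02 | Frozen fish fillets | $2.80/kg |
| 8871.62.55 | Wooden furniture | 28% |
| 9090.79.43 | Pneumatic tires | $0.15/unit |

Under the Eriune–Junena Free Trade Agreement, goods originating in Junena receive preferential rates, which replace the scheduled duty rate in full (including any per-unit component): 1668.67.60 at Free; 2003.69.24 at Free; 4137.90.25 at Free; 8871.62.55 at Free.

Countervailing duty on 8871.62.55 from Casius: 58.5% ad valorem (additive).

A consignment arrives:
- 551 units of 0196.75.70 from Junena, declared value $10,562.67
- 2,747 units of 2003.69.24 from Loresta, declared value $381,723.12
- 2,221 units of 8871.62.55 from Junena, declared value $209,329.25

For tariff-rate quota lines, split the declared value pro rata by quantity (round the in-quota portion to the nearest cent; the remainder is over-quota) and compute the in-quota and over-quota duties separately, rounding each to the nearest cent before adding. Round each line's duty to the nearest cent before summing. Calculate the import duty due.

Line 1 (0196.75.70, Junena, 551 units, $10,562.67):
Code 0196.75.70 is under a tariff-rate quota (threshold 353 units). In-quota: 353 units at 5%; over-quota: 198 units at 16.5%.
Pro-rata value split: in-quota = $10,562.67 × 353/551 = $6,767.01; over-quota = $10,562.67 − $6,767.01 = $3,795.66.
In-quota duty = $6,767.01 × 5% = $338.35. Over-quota duty = $3,795.66 × 16.5% = $626.28.
Line duty = $338.35 + $626.28 = $964.63.
Line 2 (2003.69.24, Loresta, 2,747 units, $381,723.12):
Base rate for 2003.69.24 is 0.5%.
2003.69.24 has an FTA preferential rate, but origin Loresta is not Junena; base rate stands.
Duty = $381,723.12 × 0.5% = $1,908.62.
Line 3 (8871.62.55, Junena, 2,221 units, $209,329.25):
Base rate for 8871.62.55 is 28%.
Origin Junena qualifies under the Eriune–Junena agreement and 8871.62.55 is covered: preferential rate Free applies instead.
The additional-duty order on 8871.62.55 targets Casius, not Junena; it does not apply.
Duty = $209,329.25 × 0% = $0.00.
Total = $964.63 + $1,908.62 + $0.00 = $2,873.25.

$2,873.25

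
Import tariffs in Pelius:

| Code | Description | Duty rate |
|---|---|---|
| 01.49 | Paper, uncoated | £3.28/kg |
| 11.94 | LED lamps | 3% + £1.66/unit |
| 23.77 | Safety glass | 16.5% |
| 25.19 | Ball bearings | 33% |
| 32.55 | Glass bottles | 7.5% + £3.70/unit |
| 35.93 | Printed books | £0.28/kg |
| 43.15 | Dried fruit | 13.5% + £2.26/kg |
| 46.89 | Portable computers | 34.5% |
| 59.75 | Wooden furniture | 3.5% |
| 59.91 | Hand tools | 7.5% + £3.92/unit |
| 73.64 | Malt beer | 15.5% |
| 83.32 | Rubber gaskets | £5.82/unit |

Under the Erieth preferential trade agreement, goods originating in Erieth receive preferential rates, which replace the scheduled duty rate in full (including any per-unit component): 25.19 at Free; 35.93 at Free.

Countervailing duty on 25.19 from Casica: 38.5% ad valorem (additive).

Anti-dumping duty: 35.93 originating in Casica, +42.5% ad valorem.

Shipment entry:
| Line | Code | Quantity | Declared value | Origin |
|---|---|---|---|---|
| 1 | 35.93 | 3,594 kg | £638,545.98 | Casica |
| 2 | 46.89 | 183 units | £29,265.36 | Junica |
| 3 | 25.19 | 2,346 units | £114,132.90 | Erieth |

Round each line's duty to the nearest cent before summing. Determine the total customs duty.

Line 1 (35.93, Casica, 3,594 kg, £638,545.98):
Base rate for 35.93 is £0.28/kg.
35.93 has an FTA preferential rate, but origin Casica is not Erieth; base rate stands.
Additional duty on 35.93 from Casica: +42.5% ad valorem. Applied ad valorem rate = 42.5%.
Duty = £638,545.98 × 42.5% + 3,594 × £0.28 = £272,388.36.
Line 2 (46.89, Junica, 183 units, £29,265.36):
Base rate for 46.89 is 34.5%.
Duty = £29,265.36 × 34.5% = £10,096.55.
Line 3 (25.19, Erieth, 2,346 units, £114,132.90):
Base rate for 25.19 is 33%.
Origin Erieth qualifies under the Pelius–Erieth agreement and 25.19 is covered: preferential rate Free applies instead.
The additional-duty order on 25.19 targets Casica, not Erieth; it does not apply.
Duty = £114,132.90 × 0% = £0.00.
Total = £272,388.36 + £10,096.55 + £0.00 = £282,484.91.

£282,484.91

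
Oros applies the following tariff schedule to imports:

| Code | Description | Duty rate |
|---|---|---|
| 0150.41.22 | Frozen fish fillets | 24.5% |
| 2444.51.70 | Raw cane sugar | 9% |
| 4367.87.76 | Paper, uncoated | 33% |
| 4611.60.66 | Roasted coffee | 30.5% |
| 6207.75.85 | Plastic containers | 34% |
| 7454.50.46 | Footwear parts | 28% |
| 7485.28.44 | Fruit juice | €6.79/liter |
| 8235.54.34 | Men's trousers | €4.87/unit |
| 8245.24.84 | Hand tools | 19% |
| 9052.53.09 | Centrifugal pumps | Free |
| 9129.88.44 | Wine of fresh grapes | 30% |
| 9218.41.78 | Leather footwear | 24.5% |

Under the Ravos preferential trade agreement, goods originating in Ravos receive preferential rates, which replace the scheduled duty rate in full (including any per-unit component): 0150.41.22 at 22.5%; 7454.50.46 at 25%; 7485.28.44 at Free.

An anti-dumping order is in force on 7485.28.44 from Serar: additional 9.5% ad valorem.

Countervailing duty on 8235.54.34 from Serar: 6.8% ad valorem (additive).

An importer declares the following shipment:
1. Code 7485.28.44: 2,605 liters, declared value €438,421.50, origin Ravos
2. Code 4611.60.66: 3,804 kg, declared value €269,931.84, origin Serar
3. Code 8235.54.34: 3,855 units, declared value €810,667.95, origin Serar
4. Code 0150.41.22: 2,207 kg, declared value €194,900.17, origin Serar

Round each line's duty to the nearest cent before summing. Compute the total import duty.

Line 1 (7485.28.44, Ravos, 2,605 liters, €438,421.50):
Base rate for 7485.28.44 is €6.79/liter.
Origin Ravos qualifies under the Oros–Ravos agreement and 7485.28.44 is covered: preferential rate Free applies instead.
The additional-duty order on 7485.28.44 targets Serar, not Ravos; it does not apply.
Duty = €438,421.50 × 0% = €0.00.
Line 2 (4611.60.66, Serar, 3,804 kg, €269,931.84):
Base rate for 4611.60.66 is 30.5%.
Duty = €269,931.84 × 30.5% = €82,329.21.
Line 3 (8235.54.34, Serar, 3,855 units, €810,667.95):
Base rate for 8235.54.34 is €4.87/unit.
Additional duty on 8235.54.34 from Serar: +6.8% ad valorem. Applied ad valorem rate = 6.8%.
Duty = €810,667.95 × 6.8% + 3,855 × €4.87 = €73,899.27.
Line 4 (0150.41.22, Serar, 2,207 kg, €194,900.17):
Base rate for 0150.41.22 is 24.5%.
0150.41.22 has an FTA preferential rate, but origin Serar is not Ravos; base rate stands.
Duty = €194,900.17 × 24.5% = €47,750.54.
Total = €0.00 + €82,329.21 + €73,899.27 + €47,750.54 = €203,979.02.

€203,979.02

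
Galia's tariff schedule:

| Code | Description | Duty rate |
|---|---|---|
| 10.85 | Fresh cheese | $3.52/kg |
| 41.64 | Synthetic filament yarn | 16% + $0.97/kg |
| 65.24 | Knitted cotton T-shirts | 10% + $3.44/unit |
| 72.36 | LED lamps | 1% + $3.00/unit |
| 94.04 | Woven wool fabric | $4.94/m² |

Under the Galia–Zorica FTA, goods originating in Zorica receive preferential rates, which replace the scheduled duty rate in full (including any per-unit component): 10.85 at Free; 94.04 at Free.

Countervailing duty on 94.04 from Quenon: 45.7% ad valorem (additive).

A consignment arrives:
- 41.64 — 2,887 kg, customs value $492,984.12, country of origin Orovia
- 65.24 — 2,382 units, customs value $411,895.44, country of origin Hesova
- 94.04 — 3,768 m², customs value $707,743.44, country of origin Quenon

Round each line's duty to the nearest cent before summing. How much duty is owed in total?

Line 1 (41.64, Orovia, 2,887 kg, $492,984.12):
Base rate for 41.64 is 16% + $0.97/kg.
Duty = $492,984.12 × 16% + 2,887 × $0.97 = $81,677.85.
Line 2 (65.24, Hesova, 2,382 units, $411,895.44):
Base rate for 65.24 is 10% + $3.44/unit.
Duty = $411,895.44 × 10% + 2,382 × $3.44 = $49,383.62.
Line 3 (94.04, Quenon, 3,768 m², $707,743.44):
Base rate for 94.04 is $4.94/m².
94.04 has an FTA preferential rate, but origin Quenon is not Zorica; base rate stands.
Additional duty on 94.04 from Quenon: +45.7% ad valorem. Applied ad valorem rate = 45.7%.
Duty = $707,743.44 × 45.7% + 3,768 × $4.94 = $342,052.67.
Total = $81,677.85 + $49,383.62 + $342,052.67 = $473,114.14.

$473,114.14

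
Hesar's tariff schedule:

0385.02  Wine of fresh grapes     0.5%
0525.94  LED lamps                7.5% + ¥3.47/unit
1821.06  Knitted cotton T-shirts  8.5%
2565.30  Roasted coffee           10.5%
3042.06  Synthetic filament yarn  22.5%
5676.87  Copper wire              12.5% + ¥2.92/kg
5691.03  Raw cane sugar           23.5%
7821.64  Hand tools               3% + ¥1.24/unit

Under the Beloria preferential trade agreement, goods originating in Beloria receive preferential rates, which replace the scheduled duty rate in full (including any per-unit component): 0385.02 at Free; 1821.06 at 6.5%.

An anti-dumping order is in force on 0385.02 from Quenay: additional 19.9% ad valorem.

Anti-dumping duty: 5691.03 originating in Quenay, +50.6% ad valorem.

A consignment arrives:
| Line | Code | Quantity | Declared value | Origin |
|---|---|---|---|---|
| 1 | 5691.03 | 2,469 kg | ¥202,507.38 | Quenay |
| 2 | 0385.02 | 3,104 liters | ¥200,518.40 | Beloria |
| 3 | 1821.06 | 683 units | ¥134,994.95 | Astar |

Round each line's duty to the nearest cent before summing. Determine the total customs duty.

Line 1 (5691.03, Quenay, 2,469 kg, ¥202,507.38):
Base rate for 5691.03 is 23.5%.
Additional duty on 5691.03 from Quenay: +50.6%. Applied ad valorem rate: 23.5% + 50.6% = 74.1%.
Duty = ¥202,507.38 × 74.1% = ¥150,057.97.
Line 2 (0385.02, Beloria, 3,104 liters, ¥200,518.40):
Base rate for 0385.02 is 0.5%.
Origin Beloria qualifies under the Hesar–Beloria agreement and 0385.02 is covered: preferential rate Free applies instead.
The additional-duty order on 0385.02 targets Quenay, not Beloria; it does not apply.
Duty = ¥200,518.40 × 0% = ¥0.00.
Line 3 (1821.06, Astar, 683 units, ¥134,994.95):
Base rate for 1821.06 is 8.5%.
1821.06 has an FTA preferential rate, but origin Astar is not Beloria; base rate stands.
Duty = ¥134,994.95 × 8.5% = ¥11,474.57.
Total = ¥150,057.97 + ¥0.00 + ¥11,474.57 = ¥161,532.54.

¥161,532.54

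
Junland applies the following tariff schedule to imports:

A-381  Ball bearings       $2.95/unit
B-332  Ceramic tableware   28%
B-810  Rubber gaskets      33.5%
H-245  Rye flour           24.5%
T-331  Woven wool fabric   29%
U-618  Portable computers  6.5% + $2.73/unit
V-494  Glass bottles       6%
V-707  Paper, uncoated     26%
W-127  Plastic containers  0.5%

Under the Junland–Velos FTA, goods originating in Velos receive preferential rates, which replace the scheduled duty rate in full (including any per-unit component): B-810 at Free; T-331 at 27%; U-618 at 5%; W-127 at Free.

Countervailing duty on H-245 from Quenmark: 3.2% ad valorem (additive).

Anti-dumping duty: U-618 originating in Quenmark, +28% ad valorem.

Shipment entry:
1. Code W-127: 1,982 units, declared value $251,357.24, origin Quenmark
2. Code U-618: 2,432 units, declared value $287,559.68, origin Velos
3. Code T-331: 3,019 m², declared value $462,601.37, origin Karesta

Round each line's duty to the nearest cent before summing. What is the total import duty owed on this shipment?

Line 1 (W-127, Quenmark, 1,982 units, $251,357.24):
Base rate for W-127 is 0.5%.
W-127 has an FTA preferential rate, but origin Quenmark is not Velos; base rate stands.
Duty = $251,357.24 × 0.5% = $1,256.79.
Line 2 (U-618, Velos, 2,432 units, $287,559.68):
Base rate for U-618 is 6.5% + $2.73/unit.
Origin Velos qualifies under the Junland–Velos agreement and U-618 is covered: preferential rate 5% applies instead.
The additional-duty order on U-618 targets Quenmark, not Velos; it does not apply.
Duty = $287,559.68 × 5% = $14,377.98.
Line 3 (T-331, Karesta, 3,019 m², $462,601.37):
Base rate for T-331 is 29%.
T-331 has an FTA preferential rate, but origin Karesta is not Velos; base rate stands.
Duty = $462,601.37 × 29% = $134,154.40.
Total = $1,256.79 + $14,377.98 + $134,154.40 = $149,789.17.

$149,789.17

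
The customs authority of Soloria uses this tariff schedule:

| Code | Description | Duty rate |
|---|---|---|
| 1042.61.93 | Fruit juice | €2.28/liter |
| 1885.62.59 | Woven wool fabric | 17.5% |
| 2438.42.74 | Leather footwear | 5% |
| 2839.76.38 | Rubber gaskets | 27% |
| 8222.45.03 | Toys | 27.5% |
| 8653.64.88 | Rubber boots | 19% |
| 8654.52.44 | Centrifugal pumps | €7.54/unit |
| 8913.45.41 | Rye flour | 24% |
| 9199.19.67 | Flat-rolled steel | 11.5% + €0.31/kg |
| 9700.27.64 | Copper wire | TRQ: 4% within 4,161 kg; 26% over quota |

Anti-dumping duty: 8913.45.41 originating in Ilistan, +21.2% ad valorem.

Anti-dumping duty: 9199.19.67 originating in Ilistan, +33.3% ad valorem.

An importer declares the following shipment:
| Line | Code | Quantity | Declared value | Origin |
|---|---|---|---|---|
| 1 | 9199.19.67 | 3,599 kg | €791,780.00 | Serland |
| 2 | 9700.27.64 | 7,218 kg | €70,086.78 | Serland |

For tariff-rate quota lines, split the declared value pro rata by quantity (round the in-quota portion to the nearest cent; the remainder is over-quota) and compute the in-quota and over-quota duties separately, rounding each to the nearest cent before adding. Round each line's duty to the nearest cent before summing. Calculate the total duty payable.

Line 1 (9199.19.67, Serland, 3,599 kg, €791,780.00):
Base rate for 9199.19.67 is 11.5% + €0.31/kg.
The additional-duty order on 9199.19.67 targets Ilistan, not Serland; it does not apply.
Duty = €791,780.00 × 11.5% + 3,599 × €0.31 = €92,170.39.
Line 2 (9700.27.64, Serland, 7,218 kg, €70,086.78):
Code 9700.27.64 is under a tariff-rate quota (threshold 4,161 kg). In-quota: 4,161 kg at 4%; over-quota: 3,057 kg at 26%.
Pro-rata value split: in-quota = €70,086.78 × 4,161/7,218 = €40,403.31; over-quota = €70,086.78 − €40,403.31 = €29,683.47.
In-quota duty = €40,403.31 × 4% = €1,616.13. Over-quota duty = €29,683.47 × 26% = €7,717.70.
Line duty = €1,616.13 + €7,717.70 = €9,333.83.
Total = €92,170.39 + €9,333.83 = €101,504.22.

€101,504.22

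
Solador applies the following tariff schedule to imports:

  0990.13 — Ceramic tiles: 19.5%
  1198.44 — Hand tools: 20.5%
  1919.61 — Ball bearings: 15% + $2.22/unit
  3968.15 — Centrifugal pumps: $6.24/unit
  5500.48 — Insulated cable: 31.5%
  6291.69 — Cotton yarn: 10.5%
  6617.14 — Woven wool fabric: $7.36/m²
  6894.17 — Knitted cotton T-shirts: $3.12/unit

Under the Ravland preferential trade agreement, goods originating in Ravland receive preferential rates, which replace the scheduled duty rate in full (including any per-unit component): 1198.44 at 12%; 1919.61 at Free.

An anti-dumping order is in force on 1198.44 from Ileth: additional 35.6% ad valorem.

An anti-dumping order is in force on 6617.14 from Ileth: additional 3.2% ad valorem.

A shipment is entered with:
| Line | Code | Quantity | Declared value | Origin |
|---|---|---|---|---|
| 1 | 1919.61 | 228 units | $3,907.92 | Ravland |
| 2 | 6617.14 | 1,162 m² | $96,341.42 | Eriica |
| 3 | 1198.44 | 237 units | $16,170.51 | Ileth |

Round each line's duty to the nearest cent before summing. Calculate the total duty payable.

$17,623.98

Line 1 (1919.61, Ravland, 228 units, $3,907.92):
Base rate for 1919.61 is 15% + $2.22/unit.
Origin Ravland qualifies under the Solador–Ravland agreement and 1919.61 is covered: preferential rate Free applies instead.
Duty = $3,907.92 × 0% = $0.00.
Line 2 (6617.14, Eriica, 1,162 m², $96,341.42):
Base rate for 6617.14 is $7.36/m².
The additional-duty order on 6617.14 targets Ileth, not Eriica; it does not apply.
Duty = 1,162 × $7.36 = $8,552.32.
Line 3 (1198.44, Ileth, 237 units, $16,170.51):
Base rate for 1198.44 is 20.5%.
1198.44 has an FTA preferential rate, but origin Ileth is not Ravland; base rate stands.
Additional duty on 1198.44 from Ileth: +35.6%. Applied ad valorem rate: 20.5% + 35.6% = 56.1%.
Duty = $16,170.51 × 56.1% = $9,071.66.
Total = $0.00 + $8,552.32 + $9,071.66 = $17,623.98.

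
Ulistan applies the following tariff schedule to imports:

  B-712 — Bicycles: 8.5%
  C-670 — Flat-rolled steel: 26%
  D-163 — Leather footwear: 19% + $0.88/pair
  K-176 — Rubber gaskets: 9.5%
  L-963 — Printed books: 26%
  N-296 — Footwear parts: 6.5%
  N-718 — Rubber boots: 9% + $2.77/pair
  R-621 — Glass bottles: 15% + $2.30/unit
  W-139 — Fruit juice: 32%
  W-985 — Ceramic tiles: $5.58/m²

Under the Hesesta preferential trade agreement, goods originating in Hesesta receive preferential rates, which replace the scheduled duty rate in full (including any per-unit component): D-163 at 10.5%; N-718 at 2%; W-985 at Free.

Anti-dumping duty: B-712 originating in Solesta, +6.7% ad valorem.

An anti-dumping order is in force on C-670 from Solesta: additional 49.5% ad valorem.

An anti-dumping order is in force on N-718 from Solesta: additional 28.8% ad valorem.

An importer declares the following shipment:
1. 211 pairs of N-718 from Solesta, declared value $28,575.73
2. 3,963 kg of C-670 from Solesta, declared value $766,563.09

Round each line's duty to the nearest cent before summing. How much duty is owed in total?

Line 1 (N-718, Solesta, 211 pairs, $28,575.73):
Base rate for N-718 is 9% + $2.77/pair.
N-718 has an FTA preferential rate, but origin Solesta is not Hesesta; base rate stands.
Additional duty on N-718 from Solesta: +28.8%. Applied ad valorem rate: 9% + 28.8% = 37.8%.
Duty = $28,575.73 × 37.8% + 211 × $2.77 = $11,386.10.
Line 2 (C-670, Solesta, 3,963 kg, $766,563.09):
Base rate for C-670 is 26%.
Additional duty on C-670 from Solesta: +49.5%. Applied ad valorem rate: 26% + 49.5% = 75.5%.
Duty = $766,563.09 × 75.5% = $578,755.13.
Total = $11,386.10 + $578,755.13 = $590,141.23.

$590,141.23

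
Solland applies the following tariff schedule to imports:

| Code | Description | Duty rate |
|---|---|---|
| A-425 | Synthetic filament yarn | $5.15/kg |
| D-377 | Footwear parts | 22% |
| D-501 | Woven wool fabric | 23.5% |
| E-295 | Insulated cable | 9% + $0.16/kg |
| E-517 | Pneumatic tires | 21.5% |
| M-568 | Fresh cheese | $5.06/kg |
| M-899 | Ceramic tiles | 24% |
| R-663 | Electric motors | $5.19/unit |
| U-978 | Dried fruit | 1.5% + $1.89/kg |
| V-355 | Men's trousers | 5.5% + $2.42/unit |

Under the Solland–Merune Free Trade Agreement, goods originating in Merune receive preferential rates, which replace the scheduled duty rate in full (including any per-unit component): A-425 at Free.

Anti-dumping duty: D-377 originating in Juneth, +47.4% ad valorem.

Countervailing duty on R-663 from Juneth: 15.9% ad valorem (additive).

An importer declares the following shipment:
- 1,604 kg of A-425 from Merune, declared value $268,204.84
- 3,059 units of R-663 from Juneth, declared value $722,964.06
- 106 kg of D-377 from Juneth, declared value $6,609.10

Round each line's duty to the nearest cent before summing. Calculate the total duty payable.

Line 1 (A-425, Merune, 1,604 kg, $268,204.84):
Base rate for A-425 is $5.15/kg.
Origin Merune qualifies under the Solland–Merune agreement and A-425 is covered: preferential rate Free applies instead.
Duty = $268,204.84 × 0% = $0.00.
Line 2 (R-663, Juneth, 3,059 units, $722,964.06):
Base rate for R-663 is $5.19/unit.
Additional duty on R-663 from Juneth: +15.9% ad valorem. Applied ad valorem rate = 15.9%.
Duty = $722,964.06 × 15.9% + 3,059 × $5.19 = $130,827.50.
Line 3 (D-377, Juneth, 106 kg, $6,609.10):
Base rate for D-377 is 22%.
Additional duty on D-377 from Juneth: +47.4%. Applied ad valorem rate: 22% + 47.4% = 69.4%.
Duty = $6,609.10 × 69.4% = $4,586.72.
Total = $0.00 + $130,827.50 + $4,586.72 = $135,414.22.

$135,414.22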